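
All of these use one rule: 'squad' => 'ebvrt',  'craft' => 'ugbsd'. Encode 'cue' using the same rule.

The word is reversed, then every letter is shifted forward by 1.
On cue: reverse → euc; then shift: e+1=f, u+1=v, c+1=d.

fvd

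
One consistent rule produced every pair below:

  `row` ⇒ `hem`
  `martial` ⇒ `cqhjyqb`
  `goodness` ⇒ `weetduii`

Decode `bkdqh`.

Every letter moves 16 places later in the alphabet, wrapping around z→a.
Undoing it on bkdqh: b−16=l, k−16=u, d−16=n, q−16=a, h−16=r.

lunar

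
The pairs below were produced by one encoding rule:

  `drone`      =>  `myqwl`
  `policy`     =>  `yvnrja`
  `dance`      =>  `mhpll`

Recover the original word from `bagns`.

steel

Shifts by position in drone: pos 0: d→m (+9), pos 1: r→y (+7), pos 2: o→q (+2), pos 3: n→w (+9), pos 4: e→l (+7) — repeating every 3. It's a Vigenère-style cipher with numeric key [9,7,2]: position i shifts by key[i mod 3].
Decoding bagns: b−9=s, a−7=t, g−2=e, n−9=e, s−7=l.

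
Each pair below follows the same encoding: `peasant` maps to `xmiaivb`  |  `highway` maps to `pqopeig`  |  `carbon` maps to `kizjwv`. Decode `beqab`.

twist

Each letter is shifted forward by 8 in the alphabet (a Caesar shift of +8).
Undoing it on beqab: b−8=t, e−8=w, q−8=i, a−8=s, b−8=t.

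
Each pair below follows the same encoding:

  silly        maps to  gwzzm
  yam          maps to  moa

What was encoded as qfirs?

crude

Compare letters: s→g is +14, i→w is +14, l→z is +14 — a constant shift. This is a Caesar cipher with shift 14.
Undoing it on qfirs: q−14=c, f−14=r, i−14=u, r−14=d, s−14=e.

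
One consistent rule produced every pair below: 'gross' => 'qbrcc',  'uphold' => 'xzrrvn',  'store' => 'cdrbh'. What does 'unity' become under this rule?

The shift depends on letter class: consonant g→q is +10, but vowel o→r is +3. Vowels shift forward by 3 and consonants shift forward by 10.
On unity: u(vowel)+3=x, n(cons)+10=x, i(vowel)+3=l, t(cons)+10=d, y(cons)+10=i.

xxldi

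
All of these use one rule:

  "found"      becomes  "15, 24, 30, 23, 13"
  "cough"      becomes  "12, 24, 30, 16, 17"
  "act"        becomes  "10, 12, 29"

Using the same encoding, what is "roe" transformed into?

27, 24, 14

The number is (letter's place in the alphabet, a=1) + 9.
Applying it to roe: r=18→27, o=15→24, e=5→14.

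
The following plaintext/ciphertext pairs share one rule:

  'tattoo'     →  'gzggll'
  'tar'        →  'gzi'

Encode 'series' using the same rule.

Each pair mirrors across the alphabet (t↔g, a↔z, t↔g): positions sum to 25. Letters are reflected about the middle of the alphabet (position → 25−position): Atbash.
Applying it to series: s↔h, e↔v, r↔i, i↔r, e↔v, s↔h.

hvirvh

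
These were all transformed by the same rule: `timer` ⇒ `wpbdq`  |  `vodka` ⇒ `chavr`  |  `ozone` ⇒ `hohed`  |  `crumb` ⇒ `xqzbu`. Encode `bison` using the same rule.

t(19)→w(22) and i(8)→p(15) fit y≡3x+17 (mod 26); the inverse of 3 mod 26 is 9. This is an affine cipher: with a=0,…,z=25, each position x becomes (3x+17) mod 26.
On bison: b(1)→3·1+17≡20=u; i(8)→3·8+17≡15=p; s(18)→3·18+17≡19=t; o(14)→3·14+17≡7=h; n(13)→3·13+17≡4=e (all mod 26).

upthe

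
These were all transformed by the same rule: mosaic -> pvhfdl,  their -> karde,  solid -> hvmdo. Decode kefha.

trash

m(12)→p(15) and o(14)→v(21) fit y≡3x+5 (mod 26); the inverse of 3 mod 26 is 9. Treating letters as 0–25, the rule is x ↦ 3x + 5 (mod 26).
Reversing it on kefha: k(10)→9·(10−5)≡19=t; e(4)→9·(4−5)≡17=r; f(5)→9·(5−5)≡0=a; h(7)→9·(7−5)≡18=s; a(0)→9·(0−5)≡7=h (all mod 26).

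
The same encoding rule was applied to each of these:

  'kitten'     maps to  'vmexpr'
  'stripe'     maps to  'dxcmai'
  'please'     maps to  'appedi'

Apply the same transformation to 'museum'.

xydifq

Shifts by position in kitten: pos 0: k→v (+11), pos 1: i→m (+4), pos 2: t→e (+11), pos 3: t→x (+4) — repeating every 2. It's a Vigenère-style cipher with numeric key [11,4]: position i shifts by key[i mod 2].
On museum: m+11=x, u+4=y, s+11=d, e+4=i, u+11=f, m+4=q.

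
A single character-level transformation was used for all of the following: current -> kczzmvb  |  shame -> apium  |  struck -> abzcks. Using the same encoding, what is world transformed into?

Each letter is shifted forward by 8 in the alphabet (a Caesar shift of +8).
On world: w+8=e, o+8=w, r+8=z, l+8=t, d+8=l.

ewztl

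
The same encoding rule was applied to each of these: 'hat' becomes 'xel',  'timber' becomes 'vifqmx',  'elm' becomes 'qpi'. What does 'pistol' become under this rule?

Read the word backwards and shift each letter +4.
Applying it to pistol: reverse → lotsip; then shift: l+4=p, o+4=s, t+4=x, s+4=w, i+4=m, p+4=t.

psxwmt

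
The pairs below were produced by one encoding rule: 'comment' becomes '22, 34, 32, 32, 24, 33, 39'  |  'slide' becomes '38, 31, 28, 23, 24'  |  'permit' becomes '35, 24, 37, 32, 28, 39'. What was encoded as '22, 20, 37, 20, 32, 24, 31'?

caramel

c is letter #3 and maps to 22: an offset of 19. Each letter is replaced by its alphabet position (a=1..z=26) + 19.
Undoing it on 22, 20, 37, 20, 32, 24, 31: 22→(22−19)÷1=3=c, 20→(20−19)÷1=1=a, 37→(37−19)÷1=18=r, 20→(20−19)÷1=1=a, 32→(32−19)÷1=13=m, 24→(24−19)÷1=5=e, 31→(31−19)÷1=12=l.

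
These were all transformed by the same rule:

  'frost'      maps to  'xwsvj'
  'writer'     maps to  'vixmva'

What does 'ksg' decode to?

cog

Two steps: reverse the string, then apply a Caesar shift of +4.
Undoing it on ksg: shift back: k−4=g, s−4=o, g−4=c → goc; then reverse → cog.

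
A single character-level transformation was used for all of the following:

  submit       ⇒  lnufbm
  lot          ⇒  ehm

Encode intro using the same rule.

Compare letters: s→l is +19, u→n is +19, b→u is +19 — a constant shift. It's a constant shift of +19 (ROT19).
Applying it to intro: i+19=b, n+19=g, t+19=m, r+19=k, o+19=h.

bgmkh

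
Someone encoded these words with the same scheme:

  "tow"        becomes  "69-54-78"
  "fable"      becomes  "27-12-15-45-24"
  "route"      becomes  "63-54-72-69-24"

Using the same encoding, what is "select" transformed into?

66-24-45-24-18-69

t(#20)→69 and o(#15)→54: differences scale by 3, so n = 3·pos + 9. The formula is n = 3×(alphabet index, a=1) + 9.
On select: s=19→66, e=5→24, l=12→45, e=5→24, c=3→18, t=20→69.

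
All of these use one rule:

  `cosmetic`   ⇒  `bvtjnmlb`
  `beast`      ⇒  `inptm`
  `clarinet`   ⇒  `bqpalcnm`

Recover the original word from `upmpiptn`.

This is an affine cipher: with a=0,…,z=25, each position x becomes (19x+15) mod 26.
Reversing it on upmpiptn: u(20)→11·(20−15)≡3=d; p(15)→11·(15−15)≡0=a; m(12)→11·(12−15)≡19=t; p(15)→11·(15−15)≡0=a; i(8)→11·(8−15)≡1=b; p(15)→11·(15−15)≡0=a; t(19)→11·(19−15)≡18=s; n(13)→11·(13−15)≡4=e (all mod 26).

database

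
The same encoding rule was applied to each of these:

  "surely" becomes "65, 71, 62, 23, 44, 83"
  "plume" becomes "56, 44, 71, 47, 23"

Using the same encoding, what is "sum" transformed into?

s(#19)→65 and u(#21)→71: differences scale by 3, so n = 3·pos + 8. The formula is n = 3×(alphabet index, a=1) + 8.
On sum: s=19→65, u=21→71, m=13→47.

65, 71, 47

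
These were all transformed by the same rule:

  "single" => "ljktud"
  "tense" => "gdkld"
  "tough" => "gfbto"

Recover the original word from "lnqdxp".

Each letter's alphabet position (a=0..z=25) is mapped through 21·x+23 mod 26 — an affine cipher.
Decoding lnqdxp: l(11)→5·(11−23)≡18=s; n(13)→5·(13−23)≡2=c; q(16)→5·(16−23)≡17=r; d(3)→5·(3−23)≡4=e; x(23)→5·(23−23)≡0=a; p(15)→5·(15−23)≡12=m (all mod 26).

scream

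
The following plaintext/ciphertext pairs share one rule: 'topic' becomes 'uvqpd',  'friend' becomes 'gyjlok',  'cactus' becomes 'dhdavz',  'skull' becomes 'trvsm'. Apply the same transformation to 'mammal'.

nhntbs

Shifts by position in topic: pos 0: t→u (+1), pos 1: o→v (+7), pos 2: p→q (+1), pos 3: i→p (+7) — repeating every 2. It's a Vigenère-style cipher with numeric key [1,7]: position i shifts by key[i mod 2].
Applying it to mammal: m+1=n, a+7=h, m+1=n, m+7=t, a+1=b, l+7=s.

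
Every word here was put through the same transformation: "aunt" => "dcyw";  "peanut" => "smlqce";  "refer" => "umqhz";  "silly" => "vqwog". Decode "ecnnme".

bucket

Shifts by position in aunt: pos 0: a→d (+3), pos 1: u→c (+8), pos 2: n→y (+11), pos 3: t→w (+3) — repeating every 3. The shifts repeat in a cycle of length 3: positions 0,1,… shift by +3, +8, +11, then the pattern repeats.
Undoing it on ecnnme: e−3=b, c−8=u, n−11=c, n−3=k, m−8=e, e−11=t.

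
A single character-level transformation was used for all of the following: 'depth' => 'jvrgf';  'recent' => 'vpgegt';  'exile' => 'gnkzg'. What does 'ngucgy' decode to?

weasel

The output letters match the input read backwards, each shifted +2: depth reversed is htped. Read the word backwards and shift each letter +2.
Undoing it on ngucgy: shift back: n−2=l, g−2=e, u−2=s, c−2=a, g−2=e, y−2=w → lesaew; then reverse → weasel.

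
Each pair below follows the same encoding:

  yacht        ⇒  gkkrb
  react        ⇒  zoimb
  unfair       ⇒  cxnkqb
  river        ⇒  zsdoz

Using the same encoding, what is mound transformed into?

uycxl

Shifts by position in yacht: pos 0: y→g (+8), pos 1: a→k (+10), pos 2: c→k (+8), pos 3: h→r (+10) — repeating every 2. It's a Vigenère-style cipher with numeric key [8,10]: position i shifts by key[i mod 2].
For mound: m+8=u, o+10=y, u+8=c, n+10=x, d+8=l.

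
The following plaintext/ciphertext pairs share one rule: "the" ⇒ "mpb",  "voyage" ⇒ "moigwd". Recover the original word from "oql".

Read the word backwards and shift each letter +8.
Reversing it on oql: shift back: o−8=g, q−8=i, l−8=d → gid; then reverse → dig.

dig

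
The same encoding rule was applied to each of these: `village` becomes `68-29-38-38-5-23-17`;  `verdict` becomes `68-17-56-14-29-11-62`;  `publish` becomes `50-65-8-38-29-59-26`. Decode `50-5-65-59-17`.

v(#22)→68 and i(#9)→29: differences scale by 3, so n = 3·pos + 2. The formula is n = 3×(alphabet index, a=1) + 2.
Reversing it on 50-5-65-59-17: 50→(50−2)÷3=16=p, 5→(5−2)÷3=1=a, 65→(65−2)÷3=21=u, 59→(59−2)÷3=19=s, 17→(17−2)÷3=5=e.

pause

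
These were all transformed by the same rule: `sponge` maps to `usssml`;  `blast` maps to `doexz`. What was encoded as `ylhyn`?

In sponge: s→u is +2, p→s is +3, o→s is +4, n→s is +5 — the shift increases by 1 each position. Each letter shifts forward by (position + 2), i.e. 2, 3, 4, … — the shift grows by one for each successive letter.
Undoing it on ylhyn: y−2=w, l−3=i, h−4=d, y−5=t, n−6=h.

width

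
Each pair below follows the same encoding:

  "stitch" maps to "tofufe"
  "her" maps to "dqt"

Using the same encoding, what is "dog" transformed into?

The word is reversed, then every letter is shifted forward by 12.
On dog: reverse → god; then shift: g+12=s, o+12=a, d+12=p.

sap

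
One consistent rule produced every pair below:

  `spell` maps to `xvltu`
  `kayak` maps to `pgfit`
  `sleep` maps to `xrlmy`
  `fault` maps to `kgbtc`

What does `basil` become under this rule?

ggzqu

In spell: s→x is +5, p→v is +6, e→l is +7, l→t is +8 — the shift increases by 1 each position. The shift increases by 1 at each position, starting from +5: 5, 6, 7, ….
On basil: b+5=g, a+6=g, s+7=z, i+8=q, l+9=u.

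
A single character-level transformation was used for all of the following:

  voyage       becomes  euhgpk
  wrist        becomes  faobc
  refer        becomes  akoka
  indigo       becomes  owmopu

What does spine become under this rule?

The shift depends on letter class: consonant v→e is +9, but vowel o→u is +6. Two shifts are in play — +6 for a/e/i/o/u, +9 for every other letter.
For spine: s(cons)+9=b, p(cons)+9=y, i(vowel)+6=o, n(cons)+9=w, e(vowel)+6=k.

byowk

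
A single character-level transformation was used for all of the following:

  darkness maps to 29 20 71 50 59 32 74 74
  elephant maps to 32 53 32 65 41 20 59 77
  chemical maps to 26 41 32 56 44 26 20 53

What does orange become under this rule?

62 71 20 59 38 32

d(#4)→29 and a(#1)→20: differences scale by 3, so n = 3·pos + 17. With a=1..z=26, the number is 3·pos + 17.
For orange: o=15→62, r=18→71, a=1→20, n=14→59, g=7→38, e=5→32.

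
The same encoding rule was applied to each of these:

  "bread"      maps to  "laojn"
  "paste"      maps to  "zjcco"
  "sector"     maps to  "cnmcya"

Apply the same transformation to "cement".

mnwnxc

Shifts by position in bread: pos 0: b→l (+10), pos 1: r→a (+9), pos 2: e→o (+10), pos 3: a→j (+9) — repeating every 2. A repeating key of period 2 is used — shifts +10, +9 over and over.
On cement: c+10=m, e+9=n, m+10=w, e+9=n, n+10=x, t+9=c.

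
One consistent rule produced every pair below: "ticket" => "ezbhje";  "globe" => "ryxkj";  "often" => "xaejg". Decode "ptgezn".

t(19)→e(4) and i(8)→z(25) fit y≡17x+19 (mod 26); the inverse of 17 mod 26 is 23. This is an affine cipher: with a=0,…,z=25, each position x becomes (17x+19) mod 26.
Reversing it on ptgezn: p(15)→23·(15−19)≡12=m; t(19)→23·(19−19)≡0=a; g(6)→23·(6−19)≡13=n; e(4)→23·(4−19)≡19=t; z(25)→23·(25−19)≡8=i; n(13)→23·(13−19)≡18=s (all mod 26).

mantis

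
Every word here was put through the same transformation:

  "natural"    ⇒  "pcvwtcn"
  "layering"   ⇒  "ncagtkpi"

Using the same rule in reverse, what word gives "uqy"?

Compare letters: n→p is +2, a→c is +2, t→v is +2 — a constant shift. Each letter is shifted forward by 2 in the alphabet (a Caesar shift of +2).
Decoding uqy: u−2=s, q−2=o, y−2=w.

sow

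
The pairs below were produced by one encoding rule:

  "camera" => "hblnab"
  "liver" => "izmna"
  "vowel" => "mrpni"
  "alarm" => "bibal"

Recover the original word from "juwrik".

uphold

c(2)→h(7) and a(0)→b(1) fit y≡3x+1 (mod 26); the inverse of 3 mod 26 is 9. Each letter's alphabet position (a=0..z=25) is mapped through 3·x+1 mod 26 — an affine cipher.
Undoing it on juwrik: j(9)→9·(9−1)≡20=u; u(20)→9·(20−1)≡15=p; w(22)→9·(22−1)≡7=h; r(17)→9·(17−1)≡14=o; i(8)→9·(8−1)≡11=l; k(10)→9·(10−1)≡3=d (all mod 26).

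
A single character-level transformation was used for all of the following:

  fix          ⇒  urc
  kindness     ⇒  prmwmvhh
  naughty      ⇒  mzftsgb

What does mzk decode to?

Letters are reflected about the middle of the alphabet (position → 25−position): Atbash.
Undoing it on mzk: m↔n, z↔a, k↔p.

nap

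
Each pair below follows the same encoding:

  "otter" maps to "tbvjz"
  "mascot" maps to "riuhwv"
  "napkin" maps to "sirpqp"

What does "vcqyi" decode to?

Shifts by position in otter: pos 0: o→t (+5), pos 1: t→b (+8), pos 2: t→v (+2), pos 3: e→j (+5), pos 4: r→z (+8) — repeating every 3. The shifts repeat in a cycle of length 3: positions 0,1,… shift by +5, +8, +2, then the pattern repeats.
Decoding vcqyi: v−5=q, c−8=u, q−2=o, y−5=t, i−8=a.

quota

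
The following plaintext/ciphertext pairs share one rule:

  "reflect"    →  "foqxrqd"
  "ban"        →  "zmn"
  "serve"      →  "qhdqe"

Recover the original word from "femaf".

The output letters match the input read backwards, each shifted +12: reflect reversed is tcelfer. Read the word backwards and shift each letter +12.
Reversing it on femaf: shift back: f−12=t, e−12=s, m−12=a, a−12=o, f−12=t → tsaot; then reverse → toast.

toast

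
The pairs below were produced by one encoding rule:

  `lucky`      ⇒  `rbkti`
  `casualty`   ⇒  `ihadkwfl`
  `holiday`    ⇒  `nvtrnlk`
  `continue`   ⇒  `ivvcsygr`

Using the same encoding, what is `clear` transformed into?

Letter i (0-indexed) is shifted by i+6, so successive shifts are 6, 7, 8, ….
Applying it to clear: c+6=i, l+7=s, e+8=m, a+9=j, r+10=b.

ismjb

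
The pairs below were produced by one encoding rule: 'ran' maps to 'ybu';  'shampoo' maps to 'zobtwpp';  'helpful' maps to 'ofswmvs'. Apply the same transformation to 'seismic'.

zfjztjj

The shift depends on letter class: consonant r→y is +7, but vowel a→b is +1. Two shifts are in play — +1 for a/e/i/o/u, +7 for every other letter.
On seismic: s(cons)+7=z, e(vowel)+1=f, i(vowel)+1=j, s(cons)+7=z, m(cons)+7=t, i(vowel)+1=j, c(cons)+7=j.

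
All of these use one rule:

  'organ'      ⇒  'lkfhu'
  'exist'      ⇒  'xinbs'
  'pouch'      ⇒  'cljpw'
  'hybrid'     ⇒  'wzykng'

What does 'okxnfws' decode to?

o(14)→l(11) and r(17)→k(10) fit y≡17x+7 (mod 26); the inverse of 17 mod 26 is 23. Each letter's alphabet position (a=0..z=25) is mapped through 17·x+7 mod 26 — an affine cipher.
Decoding okxnfws: o(14)→23·(14−7)≡5=f; k(10)→23·(10−7)≡17=r; x(23)→23·(23−7)≡4=e; n(13)→23·(13−7)≡8=i; f(5)→23·(5−7)≡6=g; w(22)→23·(22−7)≡7=h; s(18)→23·(18−7)≡19=t (all mod 26).

freight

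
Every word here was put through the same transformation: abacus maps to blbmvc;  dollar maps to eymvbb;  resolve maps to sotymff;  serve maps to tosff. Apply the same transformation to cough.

dyvqi

Shifts by position in abacus: pos 0: a→b (+1), pos 1: b→l (+10), pos 2: a→b (+1), pos 3: c→m (+10) — repeating every 2. A repeating key of period 2 is used — shifts +1, +10 over and over.
On cough: c+1=d, o+10=y, u+1=v, g+10=q, h+1=i.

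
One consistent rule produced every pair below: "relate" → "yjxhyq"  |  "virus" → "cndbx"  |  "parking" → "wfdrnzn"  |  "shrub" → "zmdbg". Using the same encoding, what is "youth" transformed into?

A repeating key of period 3 is used — shifts +7, +5, +12 over and over.
For youth: y+7=f, o+5=t, u+12=g, t+7=a, h+5=m.

ftgam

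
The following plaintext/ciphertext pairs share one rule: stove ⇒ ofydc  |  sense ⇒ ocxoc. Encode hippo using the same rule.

yzzsr

The output letters match the input read backwards, each shifted +10: stove reversed is evots. The word is reversed, then every letter is shifted forward by 10.
On hippo: reverse → oppih; then shift: o+10=y, p+10=z, p+10=z, i+10=s, h+10=r.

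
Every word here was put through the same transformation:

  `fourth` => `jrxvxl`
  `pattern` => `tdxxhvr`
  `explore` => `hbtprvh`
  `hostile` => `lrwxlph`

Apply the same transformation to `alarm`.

dpdvq

The shift depends on letter class: consonant f→j is +4, but vowel o→r is +3. Two shifts are in play — +3 for a/e/i/o/u, +4 for every other letter.
On alarm: a(vowel)+3=d, l(cons)+4=p, a(vowel)+3=d, r(cons)+4=v, m(cons)+4=q.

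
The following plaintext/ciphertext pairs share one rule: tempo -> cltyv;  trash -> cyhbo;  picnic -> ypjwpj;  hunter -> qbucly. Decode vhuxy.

manor

Shifts by position in tempo: pos 0: t→c (+9), pos 1: e→l (+7), pos 2: m→t (+7), pos 3: p→y (+9), pos 4: o→v (+7) — repeating every 3. A repeating key of period 3 is used — shifts +9, +7, +7 over and over.
Decoding vhuxy: v−9=m, h−7=a, u−7=n, x−9=o, y−7=r.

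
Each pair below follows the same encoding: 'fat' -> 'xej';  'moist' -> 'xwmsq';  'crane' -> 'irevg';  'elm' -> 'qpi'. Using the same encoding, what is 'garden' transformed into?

rihvek

Read the word backwards and shift each letter +4.
On garden: reverse → nedrag; then shift: n+4=r, e+4=i, d+4=h, r+4=v, a+4=e, g+4=k.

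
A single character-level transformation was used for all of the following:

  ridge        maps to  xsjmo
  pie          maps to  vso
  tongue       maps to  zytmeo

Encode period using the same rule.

voxsyj

The shift depends on letter class: consonant r→x is +6, but vowel i→s is +10. The rule splits by letter class: vowels +10, consonants +6.
Applying it to period: p(cons)+6=v, e(vowel)+10=o, r(cons)+6=x, i(vowel)+10=s, o(vowel)+10=y, d(cons)+6=j.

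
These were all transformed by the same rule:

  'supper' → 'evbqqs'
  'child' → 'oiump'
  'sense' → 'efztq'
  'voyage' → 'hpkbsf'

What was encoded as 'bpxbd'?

polar

Shifts by position in supper: pos 0: s→e (+12), pos 1: u→v (+1), pos 2: p→b (+12), pos 3: p→q (+1) — repeating every 2. A repeating key of period 2 is used — shifts +12, +1 over and over.
Decoding bpxbd: b−12=p, p−1=o, x−12=l, b−1=a, d−12=r.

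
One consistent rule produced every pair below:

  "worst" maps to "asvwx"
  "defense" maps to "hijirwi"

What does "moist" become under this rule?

Compare letters: w→a is +4, o→s is +4, r→v is +4 — a constant shift. This is a Caesar cipher with shift 4.
For moist: m+4=q, o+4=s, i+4=m, s+4=w, t+4=x.

qsmwx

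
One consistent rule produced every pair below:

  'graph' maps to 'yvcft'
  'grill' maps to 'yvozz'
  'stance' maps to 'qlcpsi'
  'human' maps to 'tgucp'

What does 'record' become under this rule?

viskvn

Treating letters as 0–25, the rule is x ↦ 21x + 2 (mod 26).
Applying it to record: r(17)→21·17+2≡21=v; e(4)→21·4+2≡8=i; c(2)→21·2+2≡18=s; o(14)→21·14+2≡10=k; r(17)→21·17+2≡21=v; d(3)→21·3+2≡13=n (all mod 26).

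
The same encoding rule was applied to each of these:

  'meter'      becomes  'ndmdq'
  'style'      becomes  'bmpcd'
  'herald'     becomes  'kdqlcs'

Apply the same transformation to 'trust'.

mqxbm

m(12)→n(13) and e(4)→d(3) fit y≡11x+11 (mod 26); the inverse of 11 mod 26 is 19. Each letter's alphabet position (a=0..z=25) is mapped through 11·x+11 mod 26 — an affine cipher.
For trust: t(19)→11·19+11≡12=m; r(17)→11·17+11≡16=q; u(20)→11·20+11≡23=x; s(18)→11·18+11≡1=b; t(19)→11·19+11≡12=m (all mod 26).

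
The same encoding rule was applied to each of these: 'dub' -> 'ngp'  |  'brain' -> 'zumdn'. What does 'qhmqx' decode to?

The word is reversed, then every letter is shifted forward by 12.
Undoing it on qhmqx: shift back: q−12=e, h−12=v, m−12=a, q−12=e, x−12=l → evael; then reverse → leave.

leave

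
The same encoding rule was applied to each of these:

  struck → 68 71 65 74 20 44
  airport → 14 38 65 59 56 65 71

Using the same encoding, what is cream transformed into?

20 65 26 14 50

s(#19)→68 and t(#20)→71: differences scale by 3, so n = 3·pos + 11. With a=1..z=26, the number is 3·pos + 11.
For cream: c=3→20, r=18→65, e=5→26, a=1→14, m=13→50.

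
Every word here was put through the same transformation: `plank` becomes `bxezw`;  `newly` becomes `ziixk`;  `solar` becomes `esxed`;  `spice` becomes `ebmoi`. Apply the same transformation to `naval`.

zehex

The shift depends on letter class: consonant p→b is +12, but vowel a→e is +4. Two shifts are in play — +4 for a/e/i/o/u, +12 for every other letter.
Applying it to naval: n(cons)+12=z, a(vowel)+4=e, v(cons)+12=h, a(vowel)+4=e, l(cons)+12=x.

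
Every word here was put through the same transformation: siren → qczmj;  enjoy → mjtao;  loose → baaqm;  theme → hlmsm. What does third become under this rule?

hlczv

s(18)→q(16) and i(8)→c(2) fit y≡17x+22 (mod 26); the inverse of 17 mod 26 is 23. Each letter's alphabet position (a=0..z=25) is mapped through 17·x+22 mod 26 — an affine cipher.
On third: t(19)→17·19+22≡7=h; h(7)→17·7+22≡11=l; i(8)→17·8+22≡2=c; r(17)→17·17+22≡25=z; d(3)→17·3+22≡21=v (all mod 26).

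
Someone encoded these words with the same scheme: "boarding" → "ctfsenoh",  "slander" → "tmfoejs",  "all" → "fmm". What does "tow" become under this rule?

utx

The shift depends on letter class: consonant b→c is +1, but vowel o→t is +5. Two shifts are in play — +5 for a/e/i/o/u, +1 for every other letter.
On tow: t(cons)+1=u, o(vowel)+5=t, w(cons)+1=x.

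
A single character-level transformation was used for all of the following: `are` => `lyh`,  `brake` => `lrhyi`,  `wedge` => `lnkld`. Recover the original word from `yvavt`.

motor

The output letters match the input read backwards, each shifted +7: are reversed is era. The word is reversed, then every letter is shifted forward by 7.
Reversing it on yvavt: shift back: y−7=r, v−7=o, a−7=t, v−7=o, t−7=m → rotom; then reverse → motor.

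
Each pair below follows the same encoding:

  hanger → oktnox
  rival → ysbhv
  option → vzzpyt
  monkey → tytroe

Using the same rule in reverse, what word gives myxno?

forge

Shifts by position in hanger: pos 0: h→o (+7), pos 1: a→k (+10), pos 2: n→t (+6), pos 3: g→n (+7), pos 4: e→o (+10), pos 5: r→x (+6) — repeating every 3. It's a Vigenère-style cipher with numeric key [7,10,6]: position i shifts by key[i mod 3].
Decoding myxno: m−7=f, y−10=o, x−6=r, n−7=g, o−10=e.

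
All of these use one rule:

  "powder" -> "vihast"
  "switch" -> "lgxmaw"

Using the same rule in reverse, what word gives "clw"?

Read the word backwards and shift each letter +4.
Decoding clw: shift back: c−4=y, l−4=h, w−4=s → yhs; then reverse → shy.

shy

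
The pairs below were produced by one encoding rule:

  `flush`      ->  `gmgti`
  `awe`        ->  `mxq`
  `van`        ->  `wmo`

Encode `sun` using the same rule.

Two shifts are in play — +12 for a/e/i/o/u, +1 for every other letter.
Applying it to sun: s(cons)+1=t, u(vowel)+12=g, n(cons)+1=o.

tgo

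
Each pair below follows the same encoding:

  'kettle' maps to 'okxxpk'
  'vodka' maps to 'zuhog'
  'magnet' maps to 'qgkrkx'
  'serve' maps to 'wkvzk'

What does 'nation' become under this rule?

rgxour

The shift depends on letter class: consonant k→o is +4, but vowel e→k is +6. The rule splits by letter class: vowels +6, consonants +4.
Applying it to nation: n(cons)+4=r, a(vowel)+6=g, t(cons)+4=x, i(vowel)+6=o, o(vowel)+6=u, n(cons)+4=r.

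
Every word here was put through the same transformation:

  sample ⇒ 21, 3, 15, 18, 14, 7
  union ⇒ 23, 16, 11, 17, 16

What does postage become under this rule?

18, 17, 21, 22, 3, 9, 7

s is letter #19 and maps to 21: an offset of 2. Letters become their 1-based position plus 2 (so a→3, b→4, …).
On postage: p=16→18, o=15→17, s=19→21, t=20→22, a=1→3, g=7→9, e=5→7.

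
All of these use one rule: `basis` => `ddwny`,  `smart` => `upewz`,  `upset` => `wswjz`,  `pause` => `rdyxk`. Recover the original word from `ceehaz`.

abacus

Each letter shifts forward by (position + 2), i.e. 2, 3, 4, … — the shift grows by one for each successive letter.
Decoding ceehaz: c−2=a, e−3=b, e−4=a, h−5=c, a−6=u, z−7=s.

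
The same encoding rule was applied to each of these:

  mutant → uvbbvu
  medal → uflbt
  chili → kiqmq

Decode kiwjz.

Shifts by position in mutant: pos 0: m→u (+8), pos 1: u→v (+1), pos 2: t→b (+8), pos 3: a→b (+1) — repeating every 2. A repeating key of period 2 is used — shifts +8, +1 over and over.
Reversing it on kiwjz: k−8=c, i−1=h, w−8=o, j−1=i, z−8=r.

choir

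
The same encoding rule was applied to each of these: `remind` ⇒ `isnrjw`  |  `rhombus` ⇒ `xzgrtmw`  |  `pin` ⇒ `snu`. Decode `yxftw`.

Two steps: reverse the string, then apply a Caesar shift of +5.
Decoding yxftw: shift back: y−5=t, x−5=s, f−5=a, t−5=o, w−5=r → tsaor; then reverse → roast.

roast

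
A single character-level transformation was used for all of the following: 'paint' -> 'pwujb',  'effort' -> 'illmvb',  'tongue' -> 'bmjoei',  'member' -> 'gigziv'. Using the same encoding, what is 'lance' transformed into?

dwjci

p(15)→p(15) and a(0)→w(22) fit y≡3x+22 (mod 26); the inverse of 3 mod 26 is 9. This is an affine cipher: with a=0,…,z=25, each position x becomes (3x+22) mod 26.
On lance: l(11)→3·11+22≡3=d; a(0)→3·0+22≡22=w; n(13)→3·13+22≡9=j; c(2)→3·2+22≡2=c; e(4)→3·4+22≡8=i (all mod 26).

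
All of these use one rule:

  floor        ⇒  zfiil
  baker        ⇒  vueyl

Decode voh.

Every letter moves 20 places later in the alphabet, wrapping around z→a.
Undoing it on voh: v−20=b, o−20=u, h−20=n.

bun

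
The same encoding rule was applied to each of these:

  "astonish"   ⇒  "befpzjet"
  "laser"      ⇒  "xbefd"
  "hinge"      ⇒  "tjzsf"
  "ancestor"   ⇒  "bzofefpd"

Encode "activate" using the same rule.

bofjhbff

The shift depends on letter class: consonant s→e is +12, but vowel a→b is +1. Vowels shift forward by 1 and consonants shift forward by 12.
Applying it to activate: a(vowel)+1=b, c(cons)+12=o, t(cons)+12=f, i(vowel)+1=j, v(cons)+12=h, a(vowel)+1=b, t(cons)+12=f, e(vowel)+1=f.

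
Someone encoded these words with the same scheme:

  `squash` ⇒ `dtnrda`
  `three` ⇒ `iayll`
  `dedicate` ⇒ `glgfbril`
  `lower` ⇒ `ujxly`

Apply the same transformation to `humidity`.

anzfgfih

s(18)→d(3) and q(16)→t(19) fit y≡5x+17 (mod 26); the inverse of 5 mod 26 is 21. This is an affine cipher: with a=0,…,z=25, each position x becomes (5x+17) mod 26.
For humidity: h(7)→5·7+17≡0=a; u(20)→5·20+17≡13=n; m(12)→5·12+17≡25=z; i(8)→5·8+17≡5=f; d(3)→5·3+17≡6=g; i(8)→5·8+17≡5=f; t(19)→5·19+17≡8=i; y(24)→5·24+17≡7=h (all mod 26).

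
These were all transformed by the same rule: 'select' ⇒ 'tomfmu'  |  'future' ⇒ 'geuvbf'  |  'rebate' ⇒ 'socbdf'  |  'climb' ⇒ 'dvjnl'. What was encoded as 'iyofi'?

honey

Shifts by position in select: pos 0: s→t (+1), pos 1: e→o (+10), pos 2: l→m (+1), pos 3: e→f (+1), pos 4: c→m (+10), pos 5: t→u (+1) — repeating every 3. The shifts repeat in a cycle of length 3: positions 0,1,… shift by +1, +10, +1, then the pattern repeats.
Undoing it on iyofi: i−1=h, y−10=o, o−1=n, f−1=e, i−10=y.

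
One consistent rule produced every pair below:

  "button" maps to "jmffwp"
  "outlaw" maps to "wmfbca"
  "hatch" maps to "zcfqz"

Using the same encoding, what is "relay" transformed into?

rebco

This is an affine cipher: with a=0,…,z=25, each position x becomes (7x+2) mod 26.
For relay: r(17)→7·17+2≡17=r; e(4)→7·4+2≡4=e; l(11)→7·11+2≡1=b; a(0)→7·0+2≡2=c; y(24)→7·24+2≡14=o (all mod 26).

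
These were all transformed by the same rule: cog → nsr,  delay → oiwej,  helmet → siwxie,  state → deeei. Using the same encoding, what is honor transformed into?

ssysc

The shift depends on letter class: consonant c→n is +11, but vowel o→s is +4. Two shifts are in play — +4 for a/e/i/o/u, +11 for every other letter.
For honor: h(cons)+11=s, o(vowel)+4=s, n(cons)+11=y, o(vowel)+4=s, r(cons)+11=c.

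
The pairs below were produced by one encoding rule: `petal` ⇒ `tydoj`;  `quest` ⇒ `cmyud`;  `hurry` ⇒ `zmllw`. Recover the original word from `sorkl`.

p(15)→t(19) and e(4)→y(24) fit y≡9x+14 (mod 26); the inverse of 9 mod 26 is 3. Each letter's alphabet position (a=0..z=25) is mapped through 9·x+14 mod 26 — an affine cipher.
Undoing it on sorkl: s(18)→3·(18−14)≡12=m; o(14)→3·(14−14)≡0=a; r(17)→3·(17−14)≡9=j; k(10)→3·(10−14)≡14=o; l(11)→3·(11−14)≡17=r (all mod 26).

major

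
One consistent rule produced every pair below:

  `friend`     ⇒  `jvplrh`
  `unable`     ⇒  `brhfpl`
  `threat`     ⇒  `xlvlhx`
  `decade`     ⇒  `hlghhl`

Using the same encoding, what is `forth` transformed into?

The shift depends on letter class: consonant f→j is +4, but vowel i→p is +7. The rule splits by letter class: vowels +7, consonants +4.
For forth: f(cons)+4=j, o(vowel)+7=v, r(cons)+4=v, t(cons)+4=x, h(cons)+4=l.

jvvxl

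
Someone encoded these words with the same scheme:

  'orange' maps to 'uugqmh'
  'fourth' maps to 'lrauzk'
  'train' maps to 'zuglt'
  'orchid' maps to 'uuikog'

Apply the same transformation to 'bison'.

hlyrt

A repeating key of period 2 is used — shifts +6, +3 over and over.
On bison: b+6=h, i+3=l, s+6=y, o+3=r, n+6=t.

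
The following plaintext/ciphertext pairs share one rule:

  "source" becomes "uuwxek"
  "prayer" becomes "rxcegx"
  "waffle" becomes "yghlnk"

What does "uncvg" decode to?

Shifts by position in source: pos 0: s→u (+2), pos 1: o→u (+6), pos 2: u→w (+2), pos 3: r→x (+6) — repeating every 2. The shifts repeat in a cycle of length 2: positions 0,1,… shift by +2, +6, then the pattern repeats.
Reversing it on uncvg: u−2=s, n−6=h, c−2=a, v−6=p, g−2=e.

shape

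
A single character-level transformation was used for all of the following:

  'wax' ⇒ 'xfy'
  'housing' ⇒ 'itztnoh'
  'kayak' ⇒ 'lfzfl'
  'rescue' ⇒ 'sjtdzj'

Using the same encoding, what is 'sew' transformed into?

The shift depends on letter class: consonant w→x is +1, but vowel a→f is +5. The rule splits by letter class: vowels +5, consonants +1.
Applying it to sew: s(cons)+1=t, e(vowel)+5=j, w(cons)+1=x.

tjx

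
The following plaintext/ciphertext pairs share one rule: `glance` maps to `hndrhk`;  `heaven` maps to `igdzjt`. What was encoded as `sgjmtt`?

Each letter shifts forward by (position + 1), i.e. 1, 2, 3, … — the shift grows by one for each successive letter.
Decoding sgjmtt: s−1=r, g−2=e, j−3=g, m−4=i, t−5=o, t−6=n.

region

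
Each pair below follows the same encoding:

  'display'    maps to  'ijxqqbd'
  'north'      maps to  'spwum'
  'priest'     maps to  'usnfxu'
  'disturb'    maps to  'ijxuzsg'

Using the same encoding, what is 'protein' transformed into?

Shifts by position in display: pos 0: d→i (+5), pos 1: i→j (+1), pos 2: s→x (+5), pos 3: p→q (+1) — repeating every 2. The shifts repeat in a cycle of length 2: positions 0,1,… shift by +5, +1, then the pattern repeats.
On protein: p+5=u, r+1=s, o+5=t, t+1=u, e+5=j, i+1=j, n+5=s.

ustujjs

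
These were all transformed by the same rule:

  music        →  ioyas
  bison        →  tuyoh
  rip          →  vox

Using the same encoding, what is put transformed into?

zav

The output letters match the input read backwards, each shifted +6: music reversed is cisum. Read the word backwards and shift each letter +6.
On put: reverse → tup; then shift: t+6=z, u+6=a, p+6=v.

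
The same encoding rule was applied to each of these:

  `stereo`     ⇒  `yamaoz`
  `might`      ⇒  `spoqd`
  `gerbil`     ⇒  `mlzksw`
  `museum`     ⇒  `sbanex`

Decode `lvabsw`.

Each letter shifts forward by (position + 6), i.e. 6, 7, 8, … — the shift grows by one for each successive letter.
Reversing it on lvabsw: l−6=f, v−7=o, a−8=s, b−9=s, s−10=i, w−11=l.

fossil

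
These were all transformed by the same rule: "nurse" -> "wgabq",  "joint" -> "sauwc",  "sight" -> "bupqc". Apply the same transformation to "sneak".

The shift depends on letter class: consonant n→w is +9, but vowel u→g is +12. Two shifts are in play — +12 for a/e/i/o/u, +9 for every other letter.
For sneak: s(cons)+9=b, n(cons)+9=w, e(vowel)+12=q, a(vowel)+12=m, k(cons)+9=t.

bwqmt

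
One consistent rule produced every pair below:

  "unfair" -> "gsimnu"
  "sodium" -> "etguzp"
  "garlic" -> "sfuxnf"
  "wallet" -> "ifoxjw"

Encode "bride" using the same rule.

nwlpj

Shifts by position in unfair: pos 0: u→g (+12), pos 1: n→s (+5), pos 2: f→i (+3), pos 3: a→m (+12), pos 4: i→n (+5), pos 5: r→u (+3) — repeating every 3. A repeating key of period 3 is used — shifts +12, +5, +3 over and over.
On bride: b+12=n, r+5=w, i+3=l, d+12=p, e+5=j.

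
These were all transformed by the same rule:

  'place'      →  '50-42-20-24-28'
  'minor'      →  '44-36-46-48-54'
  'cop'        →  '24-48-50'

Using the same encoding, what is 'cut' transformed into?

24-60-58

With a=1..z=26, the number is 2·pos + 18.
For cut: c=3→24, u=21→60, t=20→58.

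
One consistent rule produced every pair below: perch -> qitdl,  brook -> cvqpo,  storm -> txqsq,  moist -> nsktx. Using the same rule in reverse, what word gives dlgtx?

chest

Shifts by position in perch: pos 0: p→q (+1), pos 1: e→i (+4), pos 2: r→t (+2), pos 3: c→d (+1), pos 4: h→l (+4) — repeating every 3. A repeating key of period 3 is used — shifts +1, +4, +2 over and over.
Decoding dlgtx: d−1=c, l−4=h, g−2=e, t−1=s, x−4=t.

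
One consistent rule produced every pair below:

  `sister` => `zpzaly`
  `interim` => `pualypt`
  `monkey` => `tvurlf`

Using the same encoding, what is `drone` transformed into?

kyvul

Every letter moves 7 places later in the alphabet, wrapping around z→a.
For drone: d+7=k, r+7=y, o+7=v, n+7=u, e+7=l.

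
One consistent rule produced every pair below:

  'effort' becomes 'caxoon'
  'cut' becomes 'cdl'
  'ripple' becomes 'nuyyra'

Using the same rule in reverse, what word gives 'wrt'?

The output letters match the input read backwards, each shifted +9: effort reversed is troffe. Two steps: reverse the string, then apply a Caesar shift of +9.
Reversing it on wrt: shift back: w−9=n, r−9=i, t−9=k → nik; then reverse → kin.

kin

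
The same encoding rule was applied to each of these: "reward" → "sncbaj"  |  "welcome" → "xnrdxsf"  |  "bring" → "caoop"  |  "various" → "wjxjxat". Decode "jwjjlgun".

A repeating key of period 3 is used — shifts +1, +9, +6 over and over.
Undoing it on jwjjlgun: j−1=i, w−9=n, j−6=d, j−1=i, l−9=c, g−6=a, u−1=t, n−9=e.

indicate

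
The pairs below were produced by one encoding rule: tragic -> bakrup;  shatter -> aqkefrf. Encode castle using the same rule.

In tragic: t→b is +8, r→a is +9, a→k is +10, g→r is +11 — the shift increases by 1 each position. Each letter shifts forward by (position + 8), i.e. 8, 9, 10, … — the shift grows by one for each successive letter.
On castle: c+8=k, a+9=j, s+10=c, t+11=e, l+12=x, e+13=r.

kjcexr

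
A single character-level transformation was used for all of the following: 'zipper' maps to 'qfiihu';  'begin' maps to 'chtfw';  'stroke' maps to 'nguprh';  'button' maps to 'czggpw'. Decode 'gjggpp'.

This is an affine cipher: with a=0,…,z=25, each position x becomes (19x+9) mod 26.
Undoing it on gjggpp: g(6)→11·(6−9)≡19=t; j(9)→11·(9−9)≡0=a; g(6)→11·(6−9)≡19=t; g(6)→11·(6−9)≡19=t; p(15)→11·(15−9)≡14=o; p(15)→11·(15−9)≡14=o (all mod 26).

tattoo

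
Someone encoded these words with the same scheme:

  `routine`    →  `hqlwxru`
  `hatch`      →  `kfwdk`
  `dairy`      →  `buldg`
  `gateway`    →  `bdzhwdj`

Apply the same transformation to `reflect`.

wfhoihu

The output letters match the input read backwards, each shifted +3: routine reversed is enituor. Two steps: reverse the string, then apply a Caesar shift of +3.
Applying it to reflect: reverse → tcelfer; then shift: t+3=w, c+3=f, e+3=h, l+3=o, f+3=i, e+3=h, r+3=u.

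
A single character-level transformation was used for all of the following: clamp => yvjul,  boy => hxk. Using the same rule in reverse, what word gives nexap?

The output letters match the input read backwards, each shifted +9: clamp reversed is pmalc. Read the word backwards and shift each letter +9.
Reversing it on nexap: shift back: n−9=e, e−9=v, x−9=o, a−9=r, p−9=g → evorg; then reverse → grove.

grove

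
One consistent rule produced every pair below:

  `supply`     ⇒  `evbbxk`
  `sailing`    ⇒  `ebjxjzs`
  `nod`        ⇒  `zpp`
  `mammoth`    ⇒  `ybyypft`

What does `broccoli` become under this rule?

ndpoopxj

The shift depends on letter class: consonant s→e is +12, but vowel u→v is +1. Vowels shift forward by 1 and consonants shift forward by 12.
Applying it to broccoli: b(cons)+12=n, r(cons)+12=d, o(vowel)+1=p, c(cons)+12=o, c(cons)+12=o, o(vowel)+1=p, l(cons)+12=x, i(vowel)+1=j.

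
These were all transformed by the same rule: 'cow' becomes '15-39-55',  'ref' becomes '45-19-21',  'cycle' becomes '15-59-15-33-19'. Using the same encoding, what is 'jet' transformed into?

29-19-49

c(#3)→15 and o(#15)→39: differences scale by 2, so n = 2·pos + 9. The formula is n = 2×(alphabet index, a=1) + 9.
For jet: j=10→29, e=5→19, t=20→49.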